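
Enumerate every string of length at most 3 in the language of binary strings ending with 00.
00, 000, 100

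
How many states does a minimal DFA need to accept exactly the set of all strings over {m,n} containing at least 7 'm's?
By Myhill–Nerode, count the distinguishable equivalence classes: 8 classes — having seen 0, 1, …, 6, or ≥7 copies of 'm'; any two classes i < j (j ≤ 7) are distinguished by the string m^(7−j), which takes class j to 7 copies (accepted) but leaves class i below 7 (rejected).
8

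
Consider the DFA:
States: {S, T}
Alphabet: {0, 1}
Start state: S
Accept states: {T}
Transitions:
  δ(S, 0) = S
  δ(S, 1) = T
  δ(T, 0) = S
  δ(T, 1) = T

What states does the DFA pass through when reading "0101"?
read '0': S → S
  read '1': S → T
  read '0': T → S
  read '1': S → T
S -> S -> T -> S -> T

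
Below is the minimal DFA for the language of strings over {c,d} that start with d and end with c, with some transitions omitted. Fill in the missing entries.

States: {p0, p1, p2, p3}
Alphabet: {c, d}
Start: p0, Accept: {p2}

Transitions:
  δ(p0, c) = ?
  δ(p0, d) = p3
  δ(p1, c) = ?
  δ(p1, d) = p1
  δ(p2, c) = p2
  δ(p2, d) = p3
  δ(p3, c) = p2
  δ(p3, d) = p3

From the language and accept set, identify what each state tracks — p0: no input read; p1: started with c (dead); p2: started with d, last symbol c; p3: started with d, last symbol d.
Each missing δ(q, a) is the state matching the new tracked value after reading a.
δ(p0, c) = p1; δ(p1, c) = p1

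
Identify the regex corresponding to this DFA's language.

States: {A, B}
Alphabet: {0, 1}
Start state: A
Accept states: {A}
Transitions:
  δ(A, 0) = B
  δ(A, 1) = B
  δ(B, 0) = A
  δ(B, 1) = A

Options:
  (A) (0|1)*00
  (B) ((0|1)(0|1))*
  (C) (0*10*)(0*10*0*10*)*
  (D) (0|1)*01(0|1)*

Check each option against the DFA on short strings; one disagreement eliminates an option:
  (A) (0|1)*00: on ε the DFA stays in A and accepts (A ∈ Accept), but the regex does not match it → eliminate
  (B) ((0|1)(0|1))*: agrees with the DFA on every string of length ≤ 6
  (C) (0*10*)(0*10*0*10*)*: on ε the DFA stays in A and accepts (A ∈ Accept), but the regex does not match it → eliminate
  (D) (0|1)*01(0|1)*: on ε the DFA stays in A and accepts (A ∈ Accept), but the regex does not match it → eliminate
Only (B) is consistent with the DFA.
(B) ((0|1)(0|1))*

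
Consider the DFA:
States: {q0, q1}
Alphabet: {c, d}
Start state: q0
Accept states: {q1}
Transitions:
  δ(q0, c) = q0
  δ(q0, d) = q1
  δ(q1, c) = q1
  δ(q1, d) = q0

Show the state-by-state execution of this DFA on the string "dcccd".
read 'd': q0 → q1
  read 'c': q1 → q1
  read 'c': q1 → q1
  read 'c': q1 → q1
  read 'd': q1 → q0
q0 -> q1 -> q1 -> q1 -> q1 -> q0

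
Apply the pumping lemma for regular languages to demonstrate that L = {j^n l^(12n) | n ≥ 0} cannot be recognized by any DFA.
Assume L is regular with pumping length p. Idea: pumping the j-block breaks the 1:12 ratio.
Choose s = j^p l^(12p) (length 13p ≥ p). By the pumping lemma, s = xyz with |xy| ≤ p, |y| > 0, so y = j^k with k ≥ 1. Then xy²z = j^(p+k) l^(12p). For this to be in L we would need 12p = 12(p+k), i.e. 12k = 0, contradicting k ≥ 1. So xy²z ∉ L.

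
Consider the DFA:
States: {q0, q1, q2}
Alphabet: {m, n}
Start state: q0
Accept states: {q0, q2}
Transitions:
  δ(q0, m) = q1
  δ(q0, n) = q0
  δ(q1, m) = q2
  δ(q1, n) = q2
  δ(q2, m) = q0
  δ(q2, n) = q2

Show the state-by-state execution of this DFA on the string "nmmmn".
read 'n': q0 → q0
  read 'm': q0 → q1
  read 'm': q1 → q2
  read 'm': q2 → q0
  read 'n': q0 → q0
q0 -> q0 -> q1 -> q2 -> q0 -> q0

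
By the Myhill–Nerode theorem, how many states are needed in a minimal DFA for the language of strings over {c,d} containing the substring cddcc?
By Myhill–Nerode, count the distinguishable equivalence classes: 6 classes — one per longest suffix of the input that is a prefix of 'cddcc' (lengths 0 through 4), plus an absorbing 'already seen cddcc' class.
6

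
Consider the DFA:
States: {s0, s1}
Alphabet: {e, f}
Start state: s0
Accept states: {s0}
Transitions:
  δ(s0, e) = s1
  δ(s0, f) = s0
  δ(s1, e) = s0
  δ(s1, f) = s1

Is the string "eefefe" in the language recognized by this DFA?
Processing string "eefefe":
  s0 --e--> s1
  s1 --e--> s0
  s0 --f--> s0
  s0 --e--> s1
  s1 --f--> s1
  s1 --e--> s0
Final state: s0
Accept states: {s0}
Yes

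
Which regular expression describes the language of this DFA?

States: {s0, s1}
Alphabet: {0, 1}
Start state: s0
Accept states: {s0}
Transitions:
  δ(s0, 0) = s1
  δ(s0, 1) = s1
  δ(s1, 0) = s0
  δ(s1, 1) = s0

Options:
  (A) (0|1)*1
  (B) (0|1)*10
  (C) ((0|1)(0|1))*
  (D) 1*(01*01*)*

Check each option against the DFA on short strings; one disagreement eliminates an option:
  (A) (0|1)*1: on ε the DFA stays in s0 and accepts (s0 ∈ Accept), but the regex does not match it → eliminate
  (B) (0|1)*10: on ε the DFA stays in s0 and accepts (s0 ∈ Accept), but the regex does not match it → eliminate
  (C) ((0|1)(0|1))*: agrees with the DFA on every string of length ≤ 6
  (D) 1*(01*01*)*: on '1' the DFA goes s0 → s1 and rejects (s1 ∉ Accept), but the regex matches it → eliminate
Only (C) is consistent with the DFA.
(C) ((0|1)(0|1))*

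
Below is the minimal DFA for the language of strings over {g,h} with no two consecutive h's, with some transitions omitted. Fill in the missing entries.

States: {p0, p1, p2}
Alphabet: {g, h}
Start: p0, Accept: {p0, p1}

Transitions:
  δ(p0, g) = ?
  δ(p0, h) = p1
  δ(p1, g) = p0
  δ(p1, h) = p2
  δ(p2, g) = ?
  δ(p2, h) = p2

From the language and accept set, identify what each state tracks — p0: last symbol not h (ok); p1: last symbol h (ok); p2: saw hh (dead).
Each missing δ(q, a) is the state matching the new tracked value after reading a.
δ(p0, g) = p0; δ(p2, g) = p2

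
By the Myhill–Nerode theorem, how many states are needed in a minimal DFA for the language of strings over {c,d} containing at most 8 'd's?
By Myhill–Nerode, count the distinguishable equivalence classes: 10 classes — having seen 0, 1, …, 8, or >8 copies of 'd'; counts 0 through 8 are accepting and >8 is dead.
10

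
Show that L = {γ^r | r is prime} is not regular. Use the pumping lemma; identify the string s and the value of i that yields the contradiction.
Assume L is regular with pumping length p. Idea: pumping by a suitable count produces a composite length.
Let q be a prime with q ≥ p and choose s = γ^q ∈ L. By the pumping lemma, s = xyz with |xy| ≤ p, |y| = k ≥ 1. Take i = q+1: |xy^(q+1)z| = q + q·k = q(1+k). Since q ≥ 2 and 1+k ≥ 2, q(1+k) is composite, so xy^(q+1)z ∉ L.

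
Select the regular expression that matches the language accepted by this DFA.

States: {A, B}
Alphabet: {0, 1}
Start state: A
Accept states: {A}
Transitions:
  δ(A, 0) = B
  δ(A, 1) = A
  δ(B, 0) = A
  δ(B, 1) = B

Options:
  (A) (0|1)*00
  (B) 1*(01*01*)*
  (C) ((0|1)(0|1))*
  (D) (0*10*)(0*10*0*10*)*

Check each option against the DFA on short strings; one disagreement eliminates an option:
  (A) (0|1)*00: on ε the DFA stays in A and accepts (A ∈ Accept), but the regex does not match it → eliminate
  (B) 1*(01*01*)*: agrees with the DFA on every string of length ≤ 6
  (C) ((0|1)(0|1))*: on '1' the DFA goes A → A and accepts (A ∈ Accept), but the regex does not match it → eliminate
  (D) (0*10*)(0*10*0*10*)*: on ε the DFA stays in A and accepts (A ∈ Accept), but the regex does not match it → eliminate
Only (B) is consistent with the DFA.
(B) 1*(01*01*)*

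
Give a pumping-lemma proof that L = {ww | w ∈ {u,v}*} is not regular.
Assume L is regular with pumping length p. Idea: pumping the leading u-block breaks the equality of the two halves.
Choose s = u^p v u^p v ∈ L (with w = u^p v). |s| = 2p+2 ≥ p. By the pumping lemma, s = xyz with |xy| ≤ p, |y| > 0, so y = u^k with k ≥ 1, in the first u-block. Then xy²z = u^(p+k) v u^p v, of length 2p+2+k. If k is odd this length is odd, so it cannot be of the form ww. If k is even, each half has length p+1+k/2 ≤ p+k, so the first half lies entirely inside the leading u-block and contains no v, while the second half ends in v; the halves differ. Either way xy²z ∉ L.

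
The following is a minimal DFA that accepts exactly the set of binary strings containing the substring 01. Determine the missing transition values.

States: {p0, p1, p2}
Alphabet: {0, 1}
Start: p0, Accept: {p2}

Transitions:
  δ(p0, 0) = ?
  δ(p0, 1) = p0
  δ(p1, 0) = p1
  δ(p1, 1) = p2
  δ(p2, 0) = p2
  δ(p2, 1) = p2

From the language and accept set, identify what each state tracks — p0: no 0 seen yet; p1: seen a 0, waiting for 1; p2: substring 01 seen.
Each missing δ(q, a) is the state matching the new tracked value after reading a.
δ(p0, 0) = p1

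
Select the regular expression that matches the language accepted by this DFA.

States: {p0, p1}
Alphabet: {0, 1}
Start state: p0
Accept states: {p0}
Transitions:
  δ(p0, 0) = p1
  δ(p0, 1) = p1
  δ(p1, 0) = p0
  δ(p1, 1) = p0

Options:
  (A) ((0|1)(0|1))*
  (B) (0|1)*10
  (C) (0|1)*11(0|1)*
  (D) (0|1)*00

Check each option against the DFA on short strings; one disagreement eliminates an option:
  (A) ((0|1)(0|1))*: agrees with the DFA on every string of length ≤ 6
  (B) (0|1)*10: on ε the DFA stays in p0 and accepts (p0 ∈ Accept), but the regex does not match it → eliminate
  (C) (0|1)*11(0|1)*: on ε the DFA stays in p0 and accepts (p0 ∈ Accept), but the regex does not match it → eliminate
  (D) (0|1)*00: on ε the DFA stays in p0 and accepts (p0 ∈ Accept), but the regex does not match it → eliminate
Only (A) is consistent with the DFA.
(A) ((0|1)(0|1))*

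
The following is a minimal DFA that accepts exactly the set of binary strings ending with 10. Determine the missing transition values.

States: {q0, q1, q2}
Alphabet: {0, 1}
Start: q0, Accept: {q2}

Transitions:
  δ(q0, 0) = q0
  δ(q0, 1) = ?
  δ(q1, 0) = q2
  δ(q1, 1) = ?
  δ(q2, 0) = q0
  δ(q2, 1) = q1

From the language and accept set, identify what each state tracks — q0: no suffix match; q1: one trailing 1; q2: suffix is 10.
Each missing δ(q, a) is the state matching the new tracked value after reading a.
δ(q0, 1) = q1; δ(q1, 1) = q1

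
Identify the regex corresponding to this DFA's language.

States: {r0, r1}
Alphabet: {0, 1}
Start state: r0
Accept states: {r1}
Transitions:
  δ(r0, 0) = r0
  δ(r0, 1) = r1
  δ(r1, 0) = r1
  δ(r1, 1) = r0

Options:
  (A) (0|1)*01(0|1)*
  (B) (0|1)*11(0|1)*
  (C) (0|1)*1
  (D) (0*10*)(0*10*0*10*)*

Check each option against the DFA on short strings; one disagreement eliminates an option:
  (A) (0|1)*01(0|1)*: on '1' the DFA goes r0 → r1 and accepts (r1 ∈ Accept), but the regex does not match it → eliminate
  (B) (0|1)*11(0|1)*: on '1' the DFA goes r0 → r1 and accepts (r1 ∈ Accept), but the regex does not match it → eliminate
  (C) (0|1)*1: on '10' the DFA goes r0 → r1 → r1 and accepts (r1 ∈ Accept), but the regex does not match it → eliminate
  (D) (0*10*)(0*10*0*10*)*: agrees with the DFA on every string of length ≤ 6
Only (D) is consistent with the DFA.
(D) (0*10*)(0*10*0*10*)*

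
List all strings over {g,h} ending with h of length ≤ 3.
h, gh, hh, ggh, ghh, hgh, hhh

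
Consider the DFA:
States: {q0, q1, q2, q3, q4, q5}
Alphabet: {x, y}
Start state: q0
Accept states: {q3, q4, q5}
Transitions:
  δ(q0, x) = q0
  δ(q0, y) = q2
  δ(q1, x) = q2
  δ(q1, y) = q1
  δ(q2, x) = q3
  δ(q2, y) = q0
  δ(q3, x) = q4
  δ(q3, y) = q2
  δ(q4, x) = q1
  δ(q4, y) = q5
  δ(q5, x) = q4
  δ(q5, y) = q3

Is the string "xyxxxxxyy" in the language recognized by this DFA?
Processing string "xyxxxxxyy":
  q0 --x--> q0
  q0 --y--> q2
  q2 --x--> q3
  q3 --x--> q4
  q4 --x--> q1
  q1 --x--> q2
  q2 --x--> q3
  q3 --y--> q2
  q2 --y--> q0
Final state: q0
Accept states: {q3, q4, q5}
No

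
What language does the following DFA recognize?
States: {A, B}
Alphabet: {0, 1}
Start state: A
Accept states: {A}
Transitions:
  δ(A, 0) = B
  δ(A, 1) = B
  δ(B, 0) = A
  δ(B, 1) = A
Testing a few strings:
  '11' → accept
  '00' → accept
  '100' → reject
  '111' → reject
State roles: A=even length so far; B=odd length so far
All binary strings of even length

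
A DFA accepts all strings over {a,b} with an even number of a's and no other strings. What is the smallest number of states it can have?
By Myhill–Nerode, count the distinguishable equivalence classes: two classes — parity of the count of a's.
2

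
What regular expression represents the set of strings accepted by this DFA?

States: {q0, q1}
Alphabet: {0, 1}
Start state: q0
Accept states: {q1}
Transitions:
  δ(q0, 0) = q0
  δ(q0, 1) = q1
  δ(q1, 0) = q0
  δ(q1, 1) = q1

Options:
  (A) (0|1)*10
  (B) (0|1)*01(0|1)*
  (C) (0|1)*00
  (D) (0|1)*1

Check each option against the DFA on short strings; one disagreement eliminates an option:
  (A) (0|1)*10: on '1' the DFA goes q0 → q1 and accepts (q1 ∈ Accept), but the regex does not match it → eliminate
  (B) (0|1)*01(0|1)*: on '1' the DFA goes q0 → q1 and accepts (q1 ∈ Accept), but the regex does not match it → eliminate
  (C) (0|1)*00: on '1' the DFA goes q0 → q1 and accepts (q1 ∈ Accept), but the regex does not match it → eliminate
  (D) (0|1)*1: agrees with the DFA on every string of length ≤ 6
Only (D) is consistent with the DFA.
(D) (0|1)*1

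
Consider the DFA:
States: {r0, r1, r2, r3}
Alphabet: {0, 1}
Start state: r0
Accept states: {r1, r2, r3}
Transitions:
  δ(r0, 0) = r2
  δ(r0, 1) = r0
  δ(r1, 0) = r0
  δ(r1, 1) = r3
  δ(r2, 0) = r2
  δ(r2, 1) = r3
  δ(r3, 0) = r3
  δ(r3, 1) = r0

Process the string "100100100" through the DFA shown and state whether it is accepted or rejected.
Processing string "100100100":
  r0 --1--> r0
  r0 --0--> r2
  r2 --0--> r2
  r2 --1--> r3
  r3 --0--> r3
  r3 --0--> r3
  r3 --1--> r0
  r0 --0--> r2
  r2 --0--> r2
Final state: r2
Accept states: {r1, r2, r3}
Yes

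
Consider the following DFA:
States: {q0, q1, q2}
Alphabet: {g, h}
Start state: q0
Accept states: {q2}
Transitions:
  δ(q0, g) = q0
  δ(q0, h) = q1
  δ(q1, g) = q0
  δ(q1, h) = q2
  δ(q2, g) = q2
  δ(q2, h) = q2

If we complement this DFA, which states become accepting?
Complement accept states = All states \ Original accept states
= {q0, q1, q2} \ {q2}
{q0, q1}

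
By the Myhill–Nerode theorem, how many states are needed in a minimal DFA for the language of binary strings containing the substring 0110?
By Myhill–Nerode, count the distinguishable equivalence classes: 5 classes — one per longest suffix of the input that is a prefix of '0110' (lengths 0 through 3), plus an absorbing 'already seen 0110' class.
5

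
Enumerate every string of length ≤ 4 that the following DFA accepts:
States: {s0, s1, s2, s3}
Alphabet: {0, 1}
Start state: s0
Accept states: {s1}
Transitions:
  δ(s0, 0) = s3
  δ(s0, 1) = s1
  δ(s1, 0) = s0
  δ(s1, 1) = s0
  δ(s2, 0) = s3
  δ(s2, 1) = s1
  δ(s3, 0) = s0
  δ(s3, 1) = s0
1, 001, 011, 101, 111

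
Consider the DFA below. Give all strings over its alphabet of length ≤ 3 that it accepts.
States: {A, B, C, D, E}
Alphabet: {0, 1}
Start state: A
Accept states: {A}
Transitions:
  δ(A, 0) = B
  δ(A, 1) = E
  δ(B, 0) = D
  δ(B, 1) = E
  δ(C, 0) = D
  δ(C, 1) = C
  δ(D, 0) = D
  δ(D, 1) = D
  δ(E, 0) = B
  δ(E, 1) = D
ε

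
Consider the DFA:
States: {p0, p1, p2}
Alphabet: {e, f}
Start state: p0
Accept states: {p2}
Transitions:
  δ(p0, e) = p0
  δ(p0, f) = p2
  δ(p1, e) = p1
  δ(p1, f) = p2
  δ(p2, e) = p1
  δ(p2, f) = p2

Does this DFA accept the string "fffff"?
Processing string "fffff":
  p0 --f--> p2
  p2 --f--> p2
  p2 --f--> p2
  p2 --f--> p2
  p2 --f--> p2
Final state: p2
Accept states: {p2}
Yes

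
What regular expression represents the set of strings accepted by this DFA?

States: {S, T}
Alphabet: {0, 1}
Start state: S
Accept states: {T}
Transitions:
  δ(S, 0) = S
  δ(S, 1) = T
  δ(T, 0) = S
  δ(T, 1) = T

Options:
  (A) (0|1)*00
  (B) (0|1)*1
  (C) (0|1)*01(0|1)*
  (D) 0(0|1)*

Check each option against the DFA on short strings; one disagreement eliminates an option:
  (A) (0|1)*00: on '1' the DFA goes S → T and accepts (T ∈ Accept), but the regex does not match it → eliminate
  (B) (0|1)*1: agrees with the DFA on every string of length ≤ 6
  (C) (0|1)*01(0|1)*: on '1' the DFA goes S → T and accepts (T ∈ Accept), but the regex does not match it → eliminate
  (D) 0(0|1)*: on '0' the DFA goes S → S and rejects (S ∉ Accept), but the regex matches it → eliminate
Only (B) is consistent with the DFA.
(B) (0|1)*1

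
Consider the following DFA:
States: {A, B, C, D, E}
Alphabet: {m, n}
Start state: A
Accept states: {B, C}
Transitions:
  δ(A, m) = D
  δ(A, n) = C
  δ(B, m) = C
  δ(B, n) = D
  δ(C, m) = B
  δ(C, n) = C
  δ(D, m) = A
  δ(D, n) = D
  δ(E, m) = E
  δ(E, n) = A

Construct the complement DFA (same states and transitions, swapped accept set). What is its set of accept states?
Complement accept states = All states \ Original accept states
= {A, B, C, D, E} \ {B, C}
{A, D, E}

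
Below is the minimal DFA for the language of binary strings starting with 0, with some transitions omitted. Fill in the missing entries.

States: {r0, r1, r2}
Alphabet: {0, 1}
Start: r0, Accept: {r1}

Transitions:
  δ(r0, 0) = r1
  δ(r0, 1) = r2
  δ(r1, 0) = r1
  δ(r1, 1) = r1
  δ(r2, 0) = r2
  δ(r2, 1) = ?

From the language and accept set, identify what each state tracks — r0: no input read; r1: started with 0; r2: started with 1 (dead).
Each missing δ(q, a) is the state matching the new tracked value after reading a.
δ(r2, 1) = r2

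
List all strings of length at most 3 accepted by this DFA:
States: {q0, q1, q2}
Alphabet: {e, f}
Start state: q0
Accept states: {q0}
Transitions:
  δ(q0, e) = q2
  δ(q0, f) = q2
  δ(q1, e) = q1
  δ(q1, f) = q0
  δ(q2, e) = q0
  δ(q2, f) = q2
ε, ee, fe, efe, ffe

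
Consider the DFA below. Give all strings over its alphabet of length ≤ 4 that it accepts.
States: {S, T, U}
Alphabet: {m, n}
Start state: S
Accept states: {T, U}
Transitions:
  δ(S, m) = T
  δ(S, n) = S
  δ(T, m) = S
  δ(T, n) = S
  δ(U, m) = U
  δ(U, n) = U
m, nm, mmm, mnm, nnm, mmnm, mnnm, nmmm, nmnm, nnnm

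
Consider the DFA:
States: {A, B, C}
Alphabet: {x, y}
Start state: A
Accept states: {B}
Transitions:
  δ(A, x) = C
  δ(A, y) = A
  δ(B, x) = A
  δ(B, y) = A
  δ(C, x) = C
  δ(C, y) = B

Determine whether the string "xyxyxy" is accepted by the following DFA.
Processing string "xyxyxy":
  A --x--> C
  C --y--> B
  B --x--> A
  A --y--> A
  A --x--> C
  C --y--> B
Final state: B
Accept states: {B}
Yes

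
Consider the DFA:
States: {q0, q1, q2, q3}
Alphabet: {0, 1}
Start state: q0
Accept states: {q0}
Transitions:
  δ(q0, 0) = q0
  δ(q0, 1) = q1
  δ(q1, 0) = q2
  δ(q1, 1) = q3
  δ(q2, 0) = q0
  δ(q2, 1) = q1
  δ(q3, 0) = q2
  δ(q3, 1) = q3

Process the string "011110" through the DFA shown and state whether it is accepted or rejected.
Processing string "011110":
  q0 --0--> q0
  q0 --1--> q1
  q1 --1--> q3
  q3 --1--> q3
  q3 --1--> q3
  q3 --0--> q2
Final state: q2
Accept states: {q0}
No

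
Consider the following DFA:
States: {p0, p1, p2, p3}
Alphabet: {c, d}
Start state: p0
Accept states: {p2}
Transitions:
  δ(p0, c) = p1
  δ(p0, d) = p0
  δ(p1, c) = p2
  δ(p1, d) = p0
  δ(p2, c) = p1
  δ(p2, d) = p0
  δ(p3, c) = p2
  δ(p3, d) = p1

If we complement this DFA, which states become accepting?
Complement accept states = All states \ Original accept states
= {p0, p1, p2, p3} \ {p2}
{p0, p1, p3}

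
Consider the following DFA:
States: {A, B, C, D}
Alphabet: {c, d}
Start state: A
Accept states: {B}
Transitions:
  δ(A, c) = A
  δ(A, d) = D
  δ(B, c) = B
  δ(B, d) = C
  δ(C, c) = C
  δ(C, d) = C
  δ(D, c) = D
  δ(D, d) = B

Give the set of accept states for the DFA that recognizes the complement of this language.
Complement accept states = All states \ Original accept states
= {A, B, C, D} \ {B}
{A, C, D}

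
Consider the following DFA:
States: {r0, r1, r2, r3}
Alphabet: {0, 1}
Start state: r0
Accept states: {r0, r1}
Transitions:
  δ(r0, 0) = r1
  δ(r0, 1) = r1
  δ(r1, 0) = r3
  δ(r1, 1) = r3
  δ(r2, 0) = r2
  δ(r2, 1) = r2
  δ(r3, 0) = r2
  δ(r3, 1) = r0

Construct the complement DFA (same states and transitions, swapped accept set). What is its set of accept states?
Complement accept states = All states \ Original accept states
= {r0, r1, r2, r3} \ {r0, r1}
{r2, r3}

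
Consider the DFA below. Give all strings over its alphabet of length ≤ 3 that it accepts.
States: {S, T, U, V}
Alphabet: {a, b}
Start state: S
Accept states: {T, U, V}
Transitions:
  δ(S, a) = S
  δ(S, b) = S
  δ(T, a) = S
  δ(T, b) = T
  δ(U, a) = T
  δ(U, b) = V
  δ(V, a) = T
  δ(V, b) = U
None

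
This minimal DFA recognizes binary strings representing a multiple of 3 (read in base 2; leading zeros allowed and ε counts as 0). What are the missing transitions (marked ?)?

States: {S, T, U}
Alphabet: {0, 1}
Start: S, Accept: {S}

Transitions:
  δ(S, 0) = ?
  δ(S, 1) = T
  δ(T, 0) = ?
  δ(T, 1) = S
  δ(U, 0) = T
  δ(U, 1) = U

From the language and accept set, identify what each state tracks — S: value ≡ 0 (mod 3); T: value ≡ 1 (mod 3); U: value ≡ 2 (mod 3).
Each missing δ(q, a) is the state matching the new tracked value after reading a.
δ(S, 0) = S; δ(T, 0) = U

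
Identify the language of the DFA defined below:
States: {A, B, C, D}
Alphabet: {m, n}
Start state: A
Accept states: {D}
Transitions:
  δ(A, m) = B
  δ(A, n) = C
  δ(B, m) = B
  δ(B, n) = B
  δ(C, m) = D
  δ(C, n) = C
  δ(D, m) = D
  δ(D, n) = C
Testing a few strings:
  'mn' → reject
  'nnm' → accept
  'n' → reject
  'nmm' → accept
State roles: A=no input read; B=started with m (dead); C=started with n, last symbol n; D=started with n, last symbol m
All strings over {m,n} that start with n and end with m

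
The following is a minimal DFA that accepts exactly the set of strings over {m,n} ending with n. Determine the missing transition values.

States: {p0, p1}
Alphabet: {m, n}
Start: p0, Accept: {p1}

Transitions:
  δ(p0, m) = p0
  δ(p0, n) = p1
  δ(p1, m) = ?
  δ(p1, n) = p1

From the language and accept set, identify what each state tracks — p0: last symbol not n; p1: last symbol is n.
Each missing δ(q, a) is the state matching the new tracked value after reading a.
δ(p1, m) = p0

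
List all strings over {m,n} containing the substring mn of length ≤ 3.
mn, mmn, mnm, mnn, nmn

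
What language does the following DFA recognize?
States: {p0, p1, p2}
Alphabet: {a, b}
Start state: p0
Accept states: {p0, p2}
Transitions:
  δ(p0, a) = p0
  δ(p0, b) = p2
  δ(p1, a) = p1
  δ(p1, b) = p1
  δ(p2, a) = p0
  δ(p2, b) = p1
Testing a few strings:
  'abb' → reject
  'bb' → reject
  'abbb' → reject
  'bbbb' → reject
State roles: p0=last symbol not b (ok); p1=saw bb (dead); p2=last symbol b (ok)
All strings over {a,b} with no two consecutive b's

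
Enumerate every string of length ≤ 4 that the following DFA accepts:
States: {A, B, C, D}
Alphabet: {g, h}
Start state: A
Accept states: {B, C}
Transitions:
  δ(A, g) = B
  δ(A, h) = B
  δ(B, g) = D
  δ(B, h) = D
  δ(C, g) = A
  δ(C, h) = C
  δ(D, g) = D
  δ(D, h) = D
g, h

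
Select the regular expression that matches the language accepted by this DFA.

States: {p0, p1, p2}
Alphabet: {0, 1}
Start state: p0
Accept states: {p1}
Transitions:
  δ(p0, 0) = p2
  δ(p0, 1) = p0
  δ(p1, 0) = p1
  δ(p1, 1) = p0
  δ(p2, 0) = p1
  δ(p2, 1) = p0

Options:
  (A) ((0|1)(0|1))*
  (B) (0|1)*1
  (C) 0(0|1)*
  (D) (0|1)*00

Check each option against the DFA on short strings; one disagreement eliminates an option:
  (A) ((0|1)(0|1))*: on ε the DFA stays in p0 and rejects (p0 ∉ Accept), but the regex matches it → eliminate
  (B) (0|1)*1: on '1' the DFA goes p0 → p0 and rejects (p0 ∉ Accept), but the regex matches it → eliminate
  (C) 0(0|1)*: on '0' the DFA goes p0 → p2 and rejects (p2 ∉ Accept), but the regex matches it → eliminate
  (D) (0|1)*00: agrees with the DFA on every string of length ≤ 6
Only (D) is consistent with the DFA.
(D) (0|1)*00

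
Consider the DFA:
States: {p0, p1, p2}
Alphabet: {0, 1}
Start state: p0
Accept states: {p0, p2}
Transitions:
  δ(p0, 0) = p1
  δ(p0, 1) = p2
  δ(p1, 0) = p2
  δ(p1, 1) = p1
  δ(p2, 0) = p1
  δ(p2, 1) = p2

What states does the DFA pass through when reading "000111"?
read '0': p0 → p1
  read '0': p1 → p2
  read '0': p2 → p1
  read '1': p1 → p1
  read '1': p1 → p1
  read '1': p1 → p1
p0 -> p1 -> p2 -> p1 -> p1 -> p1 -> p1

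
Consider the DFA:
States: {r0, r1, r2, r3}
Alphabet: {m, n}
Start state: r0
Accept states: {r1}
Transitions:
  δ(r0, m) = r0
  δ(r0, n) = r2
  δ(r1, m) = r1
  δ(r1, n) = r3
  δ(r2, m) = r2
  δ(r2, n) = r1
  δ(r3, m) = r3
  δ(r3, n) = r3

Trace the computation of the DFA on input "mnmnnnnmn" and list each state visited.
read 'm': r0 → r0
  read 'n': r0 → r2
  read 'm': r2 → r2
  read 'n': r2 → r1
  read 'n': r1 → r3
  read 'n': r3 → r3
  read 'n': r3 → r3
  read 'm': r3 → r3
  read 'n': r3 → r3
r0 -> r0 -> r2 -> r2 -> r1 -> r3 -> r3 -> r3 -> r3 -> r3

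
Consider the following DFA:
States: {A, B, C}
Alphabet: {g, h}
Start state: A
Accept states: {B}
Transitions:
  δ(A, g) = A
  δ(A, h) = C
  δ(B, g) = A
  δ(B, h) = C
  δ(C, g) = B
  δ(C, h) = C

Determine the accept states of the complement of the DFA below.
Complement accept states = All states \ Original accept states
= {A, B, C} \ {B}
{A, C}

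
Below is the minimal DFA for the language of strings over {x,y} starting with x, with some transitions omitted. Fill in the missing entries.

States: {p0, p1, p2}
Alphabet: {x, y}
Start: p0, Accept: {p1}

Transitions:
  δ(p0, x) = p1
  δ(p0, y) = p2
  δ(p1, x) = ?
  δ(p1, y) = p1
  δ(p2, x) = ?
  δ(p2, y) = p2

From the language and accept set, identify what each state tracks — p0: no input read; p1: started with x; p2: started with y (dead).
Each missing δ(q, a) is the state matching the new tracked value after reading a.
δ(p1, x) = p1; δ(p2, x) = p2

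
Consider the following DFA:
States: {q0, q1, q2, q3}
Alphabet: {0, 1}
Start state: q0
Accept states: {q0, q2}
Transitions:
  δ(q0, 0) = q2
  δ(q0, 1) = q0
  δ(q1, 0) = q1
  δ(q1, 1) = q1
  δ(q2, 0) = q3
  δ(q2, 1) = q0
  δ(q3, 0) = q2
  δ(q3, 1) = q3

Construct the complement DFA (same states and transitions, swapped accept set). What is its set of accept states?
Complement accept states = All states \ Original accept states
= {q0, q1, q2, q3} \ {q0, q2}
{q1, q3}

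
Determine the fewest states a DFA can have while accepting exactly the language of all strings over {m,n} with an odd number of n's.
By Myhill–Nerode, count the distinguishable equivalence classes: two classes — parity of the count of n's.
2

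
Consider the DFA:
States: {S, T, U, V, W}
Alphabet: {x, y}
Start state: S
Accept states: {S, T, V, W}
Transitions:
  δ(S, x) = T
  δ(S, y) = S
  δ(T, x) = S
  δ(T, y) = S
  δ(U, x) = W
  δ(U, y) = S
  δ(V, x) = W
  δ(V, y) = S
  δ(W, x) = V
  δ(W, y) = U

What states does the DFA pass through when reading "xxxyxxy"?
read 'x': S → T
  read 'x': T → S
  read 'x': S → T
  read 'y': T → S
  read 'x': S → T
  read 'x': T → S
  read 'y': S → S
S -> T -> S -> T -> S -> T -> S -> S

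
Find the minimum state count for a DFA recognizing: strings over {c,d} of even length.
By Myhill–Nerode, count the distinguishable equivalence classes: two classes — parity of the length.
2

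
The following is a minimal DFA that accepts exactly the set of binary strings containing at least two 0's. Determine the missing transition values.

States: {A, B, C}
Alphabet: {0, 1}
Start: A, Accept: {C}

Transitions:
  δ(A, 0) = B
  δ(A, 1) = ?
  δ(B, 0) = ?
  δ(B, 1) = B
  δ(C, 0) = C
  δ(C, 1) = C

From the language and accept set, identify what each state tracks — A: zero 0's seen; B: one 0 seen; C: ≥ two 0's seen.
Each missing δ(q, a) is the state matching the new tracked value after reading a.
δ(A, 1) = A; δ(B, 0) = C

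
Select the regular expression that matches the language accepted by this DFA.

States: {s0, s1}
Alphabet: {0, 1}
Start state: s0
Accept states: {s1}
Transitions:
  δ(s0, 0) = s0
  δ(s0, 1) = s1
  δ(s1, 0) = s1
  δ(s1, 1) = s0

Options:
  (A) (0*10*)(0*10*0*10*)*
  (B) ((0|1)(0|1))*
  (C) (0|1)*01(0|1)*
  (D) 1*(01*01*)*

Check each option against the DFA on short strings; one disagreement eliminates an option:
  (A) (0*10*)(0*10*0*10*)*: agrees with the DFA on every string of length ≤ 6
  (B) ((0|1)(0|1))*: on ε the DFA stays in s0 and rejects (s0 ∉ Accept), but the regex matches it → eliminate
  (C) (0|1)*01(0|1)*: on '1' the DFA goes s0 → s1 and accepts (s1 ∈ Accept), but the regex does not match it → eliminate
  (D) 1*(01*01*)*: on ε the DFA stays in s0 and rejects (s0 ∉ Accept), but the regex matches it → eliminate
Only (A) is consistent with the DFA.
(A) (0*10*)(0*10*0*10*)*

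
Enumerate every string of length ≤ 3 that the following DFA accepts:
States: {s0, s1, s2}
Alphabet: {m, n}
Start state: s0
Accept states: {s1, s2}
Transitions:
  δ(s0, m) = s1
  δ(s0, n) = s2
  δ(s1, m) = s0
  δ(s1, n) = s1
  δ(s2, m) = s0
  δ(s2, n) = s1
m, n, mn, nn, mmm, mmn, mnn, nmm, nmn, nnn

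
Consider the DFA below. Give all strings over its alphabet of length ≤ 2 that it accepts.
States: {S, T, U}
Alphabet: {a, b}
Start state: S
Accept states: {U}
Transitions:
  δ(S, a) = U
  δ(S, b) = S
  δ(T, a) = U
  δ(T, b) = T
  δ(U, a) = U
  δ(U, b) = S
a, aa, ba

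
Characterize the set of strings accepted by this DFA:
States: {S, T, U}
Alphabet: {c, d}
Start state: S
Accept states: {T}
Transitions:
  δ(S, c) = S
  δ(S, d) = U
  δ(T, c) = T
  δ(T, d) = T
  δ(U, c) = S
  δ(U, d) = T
Testing a few strings:
  'dc' → reject
  'cdcd' → reject
  'c' → reject
  'cdd' → accept
State roles: S=no progress toward dd; T=substring dd seen; U=one trailing d
All strings over {c,d} containing the substring dd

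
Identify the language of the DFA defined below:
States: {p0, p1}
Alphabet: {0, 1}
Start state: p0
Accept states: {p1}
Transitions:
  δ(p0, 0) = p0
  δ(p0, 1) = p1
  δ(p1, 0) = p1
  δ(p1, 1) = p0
Testing a few strings:
  '0' → reject
  '1' → accept
  '10' → accept
  '11' → reject
State roles: p0=even number of 1's so far; p1=odd number of 1's so far
All binary strings with an odd number of 1's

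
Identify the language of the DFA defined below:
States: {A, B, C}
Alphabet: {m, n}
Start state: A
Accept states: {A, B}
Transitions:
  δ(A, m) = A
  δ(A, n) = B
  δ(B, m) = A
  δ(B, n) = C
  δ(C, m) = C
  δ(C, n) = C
Testing a few strings:
  'mn' → accept
  'nm' → accept
  'nnnm' → reject
  'mm' → accept
State roles: A=last symbol not n (ok); B=last symbol n (ok); C=saw nn (dead)
All strings over {m,n} with no two consecutive n's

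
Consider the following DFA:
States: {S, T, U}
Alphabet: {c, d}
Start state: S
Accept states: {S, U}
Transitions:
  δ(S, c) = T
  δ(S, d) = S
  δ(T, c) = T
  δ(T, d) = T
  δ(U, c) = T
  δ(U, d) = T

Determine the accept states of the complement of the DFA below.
Complement accept states = All states \ Original accept states
= {S, T, U} \ {S, U}
{T}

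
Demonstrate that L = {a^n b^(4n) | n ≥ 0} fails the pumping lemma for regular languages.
Assume L is regular with pumping length p. Idea: pumping the a-block breaks the 1:4 ratio.
Choose s = a^p b^(4p) (length 5p ≥ p). By the pumping lemma, s = xyz with |xy| ≤ p, |y| > 0, so y = a^k with k ≥ 1. Then xy²z = a^(p+k) b^(4p). For this to be in L we would need 4p = 4(p+k), i.e. 4k = 0, contradicting k ≥ 1. So xy²z ∉ L.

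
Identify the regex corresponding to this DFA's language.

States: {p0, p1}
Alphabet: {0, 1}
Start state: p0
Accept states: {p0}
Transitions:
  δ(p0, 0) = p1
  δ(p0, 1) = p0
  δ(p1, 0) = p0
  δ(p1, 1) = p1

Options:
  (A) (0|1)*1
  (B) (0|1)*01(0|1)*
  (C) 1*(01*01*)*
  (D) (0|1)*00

Check each option against the DFA on short strings; one disagreement eliminates an option:
  (A) (0|1)*1: on ε the DFA stays in p0 and accepts (p0 ∈ Accept), but the regex does not match it → eliminate
  (B) (0|1)*01(0|1)*: on ε the DFA stays in p0 and accepts (p0 ∈ Accept), but the regex does not match it → eliminate
  (C) 1*(01*01*)*: agrees with the DFA on every string of length ≤ 6
  (D) (0|1)*00: on ε the DFA stays in p0 and accepts (p0 ∈ Accept), but the regex does not match it → eliminate
Only (C) is consistent with the DFA.
(C) 1*(01*01*)*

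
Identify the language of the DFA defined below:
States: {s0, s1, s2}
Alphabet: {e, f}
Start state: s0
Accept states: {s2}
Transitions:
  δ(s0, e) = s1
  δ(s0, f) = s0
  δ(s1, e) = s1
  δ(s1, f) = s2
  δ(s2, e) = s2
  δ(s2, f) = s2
Testing a few strings:
  'efef' → accept
  'eefe' → accept
  'fe' → reject
  'ffef' → accept
State roles: s0=no e seen yet; s1=seen a e, waiting for f; s2=substring ef seen
All strings over {e,f} containing the substring ef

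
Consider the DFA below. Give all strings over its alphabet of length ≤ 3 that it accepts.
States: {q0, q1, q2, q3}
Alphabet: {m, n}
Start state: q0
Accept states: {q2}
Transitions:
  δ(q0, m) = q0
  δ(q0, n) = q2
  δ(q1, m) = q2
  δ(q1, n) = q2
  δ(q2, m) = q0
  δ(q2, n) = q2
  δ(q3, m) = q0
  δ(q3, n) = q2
n, mn, nn, mmn, mnn, nmn, nnn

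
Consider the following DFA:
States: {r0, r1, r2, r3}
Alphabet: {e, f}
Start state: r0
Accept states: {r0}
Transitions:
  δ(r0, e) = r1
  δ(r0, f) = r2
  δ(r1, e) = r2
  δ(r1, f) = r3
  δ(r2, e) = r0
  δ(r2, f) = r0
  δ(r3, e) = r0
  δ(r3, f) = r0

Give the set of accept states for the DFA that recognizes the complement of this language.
Complement accept states = All states \ Original accept states
= {r0, r1, r2, r3} \ {r0}
{r1, r2, r3}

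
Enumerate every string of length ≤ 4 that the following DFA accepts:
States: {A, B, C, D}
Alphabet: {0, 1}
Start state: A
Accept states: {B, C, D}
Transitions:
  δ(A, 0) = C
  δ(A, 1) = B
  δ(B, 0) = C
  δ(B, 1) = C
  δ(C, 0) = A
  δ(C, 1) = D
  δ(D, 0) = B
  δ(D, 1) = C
0, 1, 01, 10, 11, 000, 001, 010, 011, 101, 111, 0001, 0010, 0011, 0100, 0101, 0111, 1000, 1001, 1010, 1011, 1100, 1101, 1110, 1111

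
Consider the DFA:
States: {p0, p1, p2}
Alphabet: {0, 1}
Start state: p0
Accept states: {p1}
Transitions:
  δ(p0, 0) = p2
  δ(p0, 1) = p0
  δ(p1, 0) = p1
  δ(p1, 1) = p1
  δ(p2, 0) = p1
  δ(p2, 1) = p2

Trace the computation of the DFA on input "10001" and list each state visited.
read '1': p0 → p0
  read '0': p0 → p2
  read '0': p2 → p1
  read '0': p1 → p1
  read '1': p1 → p1
p0 -> p0 -> p2 -> p1 -> p1 -> p1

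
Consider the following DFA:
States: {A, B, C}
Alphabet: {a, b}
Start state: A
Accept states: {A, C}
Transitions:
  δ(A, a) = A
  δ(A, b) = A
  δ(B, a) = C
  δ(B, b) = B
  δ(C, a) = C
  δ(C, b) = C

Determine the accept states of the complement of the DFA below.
Complement accept states = All states \ Original accept states
= {A, B, C} \ {A, C}
{B}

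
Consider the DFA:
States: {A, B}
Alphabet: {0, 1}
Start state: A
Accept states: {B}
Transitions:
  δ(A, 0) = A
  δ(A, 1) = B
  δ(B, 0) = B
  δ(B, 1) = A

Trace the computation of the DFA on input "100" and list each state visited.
read '1': A → B
  read '0': B → B
  read '0': B → B
A -> B -> B -> B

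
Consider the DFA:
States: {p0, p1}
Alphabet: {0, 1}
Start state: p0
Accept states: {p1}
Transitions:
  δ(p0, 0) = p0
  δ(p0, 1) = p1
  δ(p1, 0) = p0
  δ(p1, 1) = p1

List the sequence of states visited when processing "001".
read '0': p0 → p0
  read '0': p0 → p0
  read '1': p0 → p1
p0 -> p0 -> p0 -> p1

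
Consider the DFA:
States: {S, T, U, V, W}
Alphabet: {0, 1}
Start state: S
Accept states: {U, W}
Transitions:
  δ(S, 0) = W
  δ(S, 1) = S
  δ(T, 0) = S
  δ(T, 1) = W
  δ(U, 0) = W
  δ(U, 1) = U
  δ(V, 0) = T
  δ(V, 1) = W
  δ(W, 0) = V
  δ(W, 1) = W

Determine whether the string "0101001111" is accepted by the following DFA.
Processing string "0101001111":
  S --0--> W
  W --1--> W
  W --0--> V
  V --1--> W
  W --0--> V
  V --0--> T
  T --1--> W
  W --1--> W
  W --1--> W
  W --1--> W
Final state: W
Accept states: {U, W}
Yes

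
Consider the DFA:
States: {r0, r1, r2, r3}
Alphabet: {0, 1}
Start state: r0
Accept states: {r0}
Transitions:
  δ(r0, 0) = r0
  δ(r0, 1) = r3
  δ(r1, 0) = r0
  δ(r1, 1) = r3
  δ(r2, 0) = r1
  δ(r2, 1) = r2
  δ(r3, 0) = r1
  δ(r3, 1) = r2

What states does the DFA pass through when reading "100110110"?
read '1': r0 → r3
  read '0': r3 → r1
  read '0': r1 → r0
  read '1': r0 → r3
  read '1': r3 → r2
  read '0': r2 → r1
  read '1': r1 → r3
  read '1': r3 → r2
  read '0': r2 → r1
r0 -> r3 -> r1 -> r0 -> r3 -> r2 -> r1 -> r3 -> r2 -> r1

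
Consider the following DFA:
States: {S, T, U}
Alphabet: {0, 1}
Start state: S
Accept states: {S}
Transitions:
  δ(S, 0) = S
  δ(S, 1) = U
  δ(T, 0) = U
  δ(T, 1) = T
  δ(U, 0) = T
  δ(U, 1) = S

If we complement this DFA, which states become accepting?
Complement accept states = All states \ Original accept states
= {S, T, U} \ {S}
{T, U}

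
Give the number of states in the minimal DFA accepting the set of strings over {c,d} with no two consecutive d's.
By Myhill–Nerode, count the distinguishable equivalence classes: three classes — safe with last≠d / safe with last=d / dd seen (dead).
3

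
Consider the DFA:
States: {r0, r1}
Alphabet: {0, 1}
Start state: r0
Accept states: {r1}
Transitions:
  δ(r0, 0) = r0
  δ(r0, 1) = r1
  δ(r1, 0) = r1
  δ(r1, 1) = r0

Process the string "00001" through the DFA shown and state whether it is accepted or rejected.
Processing string "00001":
  r0 --0--> r0
  r0 --0--> r0
  r0 --0--> r0
  r0 --0--> r0
  r0 --1--> r1
Final state: r1
Accept states: {r1}
Yes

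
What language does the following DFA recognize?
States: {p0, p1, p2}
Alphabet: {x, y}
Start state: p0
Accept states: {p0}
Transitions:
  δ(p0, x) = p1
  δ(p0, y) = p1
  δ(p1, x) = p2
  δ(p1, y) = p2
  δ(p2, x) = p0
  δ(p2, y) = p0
Testing a few strings:
  'y' → reject
  'yxyx' → reject
  'yxyy' → reject
  'x' → reject
State roles: p0=length ≡ 0 (mod 3); p1=length ≡ 1 (mod 3); p2=length ≡ 2 (mod 3)
All strings over {x,y} whose length is a multiple of 3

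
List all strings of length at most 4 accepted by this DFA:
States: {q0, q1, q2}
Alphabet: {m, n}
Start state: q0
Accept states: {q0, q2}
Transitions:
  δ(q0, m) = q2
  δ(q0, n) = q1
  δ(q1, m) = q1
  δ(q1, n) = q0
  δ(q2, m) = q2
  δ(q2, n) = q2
ε, m, mm, mn, nn, mmm, mmn, mnm, mnn, nmn, nnm, mmmm, mmmn, mmnm, mmnn, mnmm, mnmn, mnnm, mnnn, nmmn, nmnm, nnmm, nnmn, nnnn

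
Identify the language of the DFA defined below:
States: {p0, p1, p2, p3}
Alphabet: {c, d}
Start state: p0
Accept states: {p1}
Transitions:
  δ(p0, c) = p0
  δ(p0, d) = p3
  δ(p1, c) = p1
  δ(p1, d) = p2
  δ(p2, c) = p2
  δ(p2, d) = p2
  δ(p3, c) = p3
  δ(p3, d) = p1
Testing a few strings:
  'cd' → reject
  'ccc' → reject
  'ddc' → accept
  'cdcc' → reject
State roles: p0=zero d's; p1=two d's; p2=≥ three d's (dead); p3=one d
All strings over {c,d} containing exactly two d's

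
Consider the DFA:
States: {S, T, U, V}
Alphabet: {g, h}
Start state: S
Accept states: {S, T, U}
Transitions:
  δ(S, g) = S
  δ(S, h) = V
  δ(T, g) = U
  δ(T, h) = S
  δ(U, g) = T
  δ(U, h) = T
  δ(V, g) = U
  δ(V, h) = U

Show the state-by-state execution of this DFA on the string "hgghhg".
read 'h': S → V
  read 'g': V → U
  read 'g': U → T
  read 'h': T → S
  read 'h': S → V
  read 'g': V → U
S -> V -> U -> T -> S -> V -> U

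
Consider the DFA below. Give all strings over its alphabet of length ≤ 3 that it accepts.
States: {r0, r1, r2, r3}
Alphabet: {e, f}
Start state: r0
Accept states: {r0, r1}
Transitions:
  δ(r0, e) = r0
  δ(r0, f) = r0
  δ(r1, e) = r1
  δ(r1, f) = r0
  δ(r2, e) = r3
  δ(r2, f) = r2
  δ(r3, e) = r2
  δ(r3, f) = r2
ε, e, f, ee, ef, fe, ff, eee, eef, efe, eff, fee, fef, ffe, fff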